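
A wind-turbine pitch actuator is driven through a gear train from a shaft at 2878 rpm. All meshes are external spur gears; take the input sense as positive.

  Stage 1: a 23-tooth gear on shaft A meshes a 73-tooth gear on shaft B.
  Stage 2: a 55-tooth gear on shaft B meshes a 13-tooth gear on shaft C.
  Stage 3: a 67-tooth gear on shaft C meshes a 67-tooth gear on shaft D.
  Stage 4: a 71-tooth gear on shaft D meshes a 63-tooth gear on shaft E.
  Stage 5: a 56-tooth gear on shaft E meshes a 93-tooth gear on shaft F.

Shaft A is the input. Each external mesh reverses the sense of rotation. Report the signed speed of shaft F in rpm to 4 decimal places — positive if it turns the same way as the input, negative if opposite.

-2603.3825 rpm (opposite to input, |ω| = 2603.3825 rpm)

Stage 1 [23T→73T]: ω = 2878.0000×23/73 = 906.7671 rpm, dir flips to −; running = −906.7671
Stage 2 [55T→13T]: ω = 906.7671×55/13 = 3836.3224 rpm, dir flips to +; running = +3836.3224
Stage 3 [67T→67T]: ω = 3836.3224×67/67 = 3836.3224 rpm, dir flips to −; running = −3836.3224
Stage 4 [71T→63T]: ω = 3836.3224×71/63 = 4323.4745 rpm, dir flips to +; running = +4323.4745
Stage 5 [56T→93T]: ω = 4323.4745×56/93 = 2603.3825 rpm, dir flips to −; running = −2603.3825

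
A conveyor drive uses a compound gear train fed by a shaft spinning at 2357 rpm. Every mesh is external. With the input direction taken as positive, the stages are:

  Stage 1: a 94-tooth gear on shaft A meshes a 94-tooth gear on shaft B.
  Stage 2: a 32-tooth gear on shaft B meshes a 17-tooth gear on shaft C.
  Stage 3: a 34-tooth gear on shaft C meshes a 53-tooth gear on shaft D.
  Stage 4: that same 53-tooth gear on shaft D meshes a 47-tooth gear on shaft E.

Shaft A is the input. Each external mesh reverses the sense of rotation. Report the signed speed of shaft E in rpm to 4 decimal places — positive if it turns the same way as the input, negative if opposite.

Stage 1 [94T→94T]: ω = 2357.0000×94/94 = 2357.0000 rpm, dir flips to −; running = −2357.0000
Stage 2 [32T→17T]: ω = 2357.0000×32/17 = 4436.7059 rpm, dir flips to +; running = +4436.7059
Stage 3 [34T→53T]: ω = 4436.7059×34/53 = 2846.1887 rpm, dir flips to −; running = −2846.1887
Stage 4 [53T→47T]: ω = 2846.1887×53/47 = 3209.5319 rpm, dir flips to +; running = +3209.5319

+3209.5319 rpm (same as input, |ω| = 3209.5319 rpm)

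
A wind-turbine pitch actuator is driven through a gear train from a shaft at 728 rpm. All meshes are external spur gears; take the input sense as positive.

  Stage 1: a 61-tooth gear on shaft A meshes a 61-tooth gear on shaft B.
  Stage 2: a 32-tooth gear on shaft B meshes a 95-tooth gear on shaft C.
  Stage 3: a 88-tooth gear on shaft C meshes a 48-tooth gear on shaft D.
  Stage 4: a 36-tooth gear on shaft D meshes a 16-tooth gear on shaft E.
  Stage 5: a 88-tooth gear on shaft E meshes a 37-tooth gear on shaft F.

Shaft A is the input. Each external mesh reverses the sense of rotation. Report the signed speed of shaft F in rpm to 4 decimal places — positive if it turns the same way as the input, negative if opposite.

Stage 1 [61T→61T]: ω = 728.0000×61/61 = 728.0000 rpm, dir flips to −; running = −728.0000
Stage 2 [32T→95T]: ω = 728.0000×32/95 = 245.2211 rpm, dir flips to +; running = +245.2211
Stage 3 [88T→48T]: ω = 245.2211×88/48 = 449.5719 rpm, dir flips to −; running = −449.5719
Stage 4 [36T→16T]: ω = 449.5719×36/16 = 1011.5368 rpm, dir flips to +; running = +1011.5368
Stage 5 [88T→37T]: ω = 1011.5368×88/37 = 2405.8174 rpm, dir flips to −; running = −2405.8174

-2405.8174 rpm (opposite to input, |ω| = 2405.8174 rpm)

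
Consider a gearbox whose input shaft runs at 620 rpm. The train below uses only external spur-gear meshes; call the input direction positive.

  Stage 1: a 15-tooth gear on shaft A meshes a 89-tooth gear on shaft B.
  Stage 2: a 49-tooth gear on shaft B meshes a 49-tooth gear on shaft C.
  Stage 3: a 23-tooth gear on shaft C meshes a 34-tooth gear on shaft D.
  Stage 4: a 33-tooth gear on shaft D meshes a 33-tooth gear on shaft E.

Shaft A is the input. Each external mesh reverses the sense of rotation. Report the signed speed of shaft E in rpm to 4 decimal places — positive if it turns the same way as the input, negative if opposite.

Stage 1 [15T→89T]: ω = 620.0000×15/89 = 104.4944 rpm, dir flips to −; running = −104.4944
Stage 2 [49T→49T]: ω = 104.4944×49/49 = 104.4944 rpm, dir flips to +; running = +104.4944
Stage 3 [23T→34T]: ω = 104.4944×23/34 = 70.6874 rpm, dir flips to −; running = −70.6874
Stage 4 [33T→33T]: ω = 70.6874×33/33 = 70.6874 rpm, dir flips to +; running = +70.6874

+70.6874 rpm (same as input, |ω| = 70.6874 rpm)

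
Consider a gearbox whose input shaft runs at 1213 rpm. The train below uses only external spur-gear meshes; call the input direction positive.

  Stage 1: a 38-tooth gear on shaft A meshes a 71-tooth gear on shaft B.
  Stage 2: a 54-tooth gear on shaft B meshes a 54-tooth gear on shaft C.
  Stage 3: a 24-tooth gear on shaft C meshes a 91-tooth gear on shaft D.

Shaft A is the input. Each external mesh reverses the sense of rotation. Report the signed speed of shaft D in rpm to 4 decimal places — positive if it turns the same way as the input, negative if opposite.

Stage 1 [38T→71T]: ω = 1213.0000×38/71 = 649.2113 rpm, dir flips to −; running = −649.2113
Stage 2 [54T→54T]: ω = 649.2113×54/54 = 649.2113 rpm, dir flips to +; running = +649.2113
Stage 3 [24T→91T]: ω = 649.2113×24/91 = 171.2206 rpm, dir flips to −; running = −171.2206

-171.2206 rpm (opposite to input, |ω| = 171.2206 rpm)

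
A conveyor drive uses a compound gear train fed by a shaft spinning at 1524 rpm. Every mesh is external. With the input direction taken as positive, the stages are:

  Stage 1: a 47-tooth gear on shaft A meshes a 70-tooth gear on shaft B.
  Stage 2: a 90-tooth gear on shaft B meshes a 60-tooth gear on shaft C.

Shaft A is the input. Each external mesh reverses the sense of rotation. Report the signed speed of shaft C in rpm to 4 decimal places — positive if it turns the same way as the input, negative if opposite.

+1534.8857 rpm (same as input, |ω| = 1534.8857 rpm)

Stage 1 [47T→70T]: ω = 1524.0000×47/70 = 1023.2571 rpm, dir flips to −; running = −1023.2571
Stage 2 [90T→60T]: ω = 1023.2571×90/60 = 1534.8857 rpm, dir flips to +; running = +1534.8857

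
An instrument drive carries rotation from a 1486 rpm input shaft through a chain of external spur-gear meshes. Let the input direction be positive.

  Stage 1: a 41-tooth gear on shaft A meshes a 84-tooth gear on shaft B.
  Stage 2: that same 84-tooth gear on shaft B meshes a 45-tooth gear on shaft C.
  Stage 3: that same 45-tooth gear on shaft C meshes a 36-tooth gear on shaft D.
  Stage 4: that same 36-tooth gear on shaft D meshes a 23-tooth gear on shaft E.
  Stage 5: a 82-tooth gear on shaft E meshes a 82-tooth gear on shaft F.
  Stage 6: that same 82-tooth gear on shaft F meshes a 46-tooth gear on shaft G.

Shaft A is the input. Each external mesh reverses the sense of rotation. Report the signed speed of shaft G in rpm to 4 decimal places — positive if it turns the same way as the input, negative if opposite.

+4722.0529 rpm (same as input, |ω| = 4722.0529 rpm)

Stage 1 [41T→84T]: ω = 1486.0000×41/84 = 725.3095 rpm, dir flips to −; running = −725.3095
Stage 2 [84T→45T]: ω = 725.3095×84/45 = 1353.9111 rpm, dir flips to +; running = +1353.9111
Stage 3 [45T→36T]: ω = 1353.9111×45/36 = 1692.3889 rpm, dir flips to −; running = −1692.3889
Stage 4 [36T→23T]: ω = 1692.3889×36/23 = 2648.9565 rpm, dir flips to +; running = +2648.9565
Stage 5 [82T→82T]: ω = 2648.9565×82/82 = 2648.9565 rpm, dir flips to −; running = −2648.9565
Stage 6 [82T→46T]: ω = 2648.9565×82/46 = 4722.0529 rpm, dir flips to +; running = +4722.0529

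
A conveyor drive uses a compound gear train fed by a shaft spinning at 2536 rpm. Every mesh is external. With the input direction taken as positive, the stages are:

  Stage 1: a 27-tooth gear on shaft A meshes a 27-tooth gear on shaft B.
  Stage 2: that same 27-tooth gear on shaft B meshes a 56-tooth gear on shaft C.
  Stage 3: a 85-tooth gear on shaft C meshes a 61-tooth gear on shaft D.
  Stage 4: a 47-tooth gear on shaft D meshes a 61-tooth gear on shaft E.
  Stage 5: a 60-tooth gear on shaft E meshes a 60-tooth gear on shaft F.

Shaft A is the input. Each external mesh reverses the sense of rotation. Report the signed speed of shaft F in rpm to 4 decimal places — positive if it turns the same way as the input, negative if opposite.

Stage 1 [27T→27T]: ω = 2536.0000×27/27 = 2536.0000 rpm, dir flips to −; running = −2536.0000
Stage 2 [27T→56T]: ω = 2536.0000×27/56 = 1222.7143 rpm, dir flips to +; running = +1222.7143
Stage 3 [85T→61T]: ω = 1222.7143×85/61 = 1703.7822 rpm, dir flips to −; running = −1703.7822
Stage 4 [47T→61T]: ω = 1703.7822×47/61 = 1312.7502 rpm, dir flips to +; running = +1312.7502
Stage 5 [60T→60T]: ω = 1312.7502×60/60 = 1312.7502 rpm, dir flips to −; running = −1312.7502

-1312.7502 rpm (opposite to input, |ω| = 1312.7502 rpm)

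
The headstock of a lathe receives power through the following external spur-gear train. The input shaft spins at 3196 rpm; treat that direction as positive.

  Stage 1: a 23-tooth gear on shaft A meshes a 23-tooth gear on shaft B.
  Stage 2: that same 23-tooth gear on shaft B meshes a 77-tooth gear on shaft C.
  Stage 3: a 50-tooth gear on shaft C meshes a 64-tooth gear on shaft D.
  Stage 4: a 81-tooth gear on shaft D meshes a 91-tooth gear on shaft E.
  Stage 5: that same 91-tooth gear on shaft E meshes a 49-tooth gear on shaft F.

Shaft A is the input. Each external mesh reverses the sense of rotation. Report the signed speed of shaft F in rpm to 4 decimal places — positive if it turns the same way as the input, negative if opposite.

Stage 1 [23T→23T]: ω = 3196.0000×23/23 = 3196.0000 rpm, dir flips to −; running = −3196.0000
Stage 2 [23T→77T]: ω = 3196.0000×23/77 = 954.6494 rpm, dir flips to +; running = +954.6494
Stage 3 [50T→64T]: ω = 954.6494×50/64 = 745.8198 rpm, dir flips to −; running = −745.8198
Stage 4 [81T→91T]: ω = 745.8198×81/91 = 663.8616 rpm, dir flips to +; running = +663.8616
Stage 5 [91T→49T]: ω = 663.8616×91/49 = 1232.8858 rpm, dir flips to −; running = −1232.8858

-1232.8858 rpm (opposite to input, |ω| = 1232.8858 rpm)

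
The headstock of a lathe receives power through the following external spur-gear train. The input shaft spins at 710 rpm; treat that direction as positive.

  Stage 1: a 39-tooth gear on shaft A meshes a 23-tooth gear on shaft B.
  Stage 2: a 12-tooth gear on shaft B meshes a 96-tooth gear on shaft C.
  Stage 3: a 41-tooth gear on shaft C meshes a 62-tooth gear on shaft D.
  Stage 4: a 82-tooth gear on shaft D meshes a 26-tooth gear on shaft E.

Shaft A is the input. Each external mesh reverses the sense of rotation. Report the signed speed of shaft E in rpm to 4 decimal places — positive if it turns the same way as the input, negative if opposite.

Stage 1 [39T→23T]: ω = 710.0000×39/23 = 1203.9130 rpm, dir flips to −; running = −1203.9130
Stage 2 [12T→96T]: ω = 1203.9130×12/96 = 150.4891 rpm, dir flips to +; running = +150.4891
Stage 3 [41T→62T]: ω = 150.4891×41/62 = 99.5170 rpm, dir flips to −; running = −99.5170
Stage 4 [82T→26T]: ω = 99.5170×82/26 = 313.8613 rpm, dir flips to +; running = +313.8613

+313.8613 rpm (same as input, |ω| = 313.8613 rpm)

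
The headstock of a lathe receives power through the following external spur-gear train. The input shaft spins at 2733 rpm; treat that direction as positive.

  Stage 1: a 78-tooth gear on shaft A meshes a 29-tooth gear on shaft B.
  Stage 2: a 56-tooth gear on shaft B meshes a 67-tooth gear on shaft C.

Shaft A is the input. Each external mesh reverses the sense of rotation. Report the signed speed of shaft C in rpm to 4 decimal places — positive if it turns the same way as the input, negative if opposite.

Stage 1 [78T→29T]: ω = 2733.0000×78/29 = 7350.8276 rpm, dir flips to −; running = −7350.8276
Stage 2 [56T→67T]: ω = 7350.8276×56/67 = 6143.9753 rpm, dir flips to +; running = +6143.9753

+6143.9753 rpm (same as input, |ω| = 6143.9753 rpm)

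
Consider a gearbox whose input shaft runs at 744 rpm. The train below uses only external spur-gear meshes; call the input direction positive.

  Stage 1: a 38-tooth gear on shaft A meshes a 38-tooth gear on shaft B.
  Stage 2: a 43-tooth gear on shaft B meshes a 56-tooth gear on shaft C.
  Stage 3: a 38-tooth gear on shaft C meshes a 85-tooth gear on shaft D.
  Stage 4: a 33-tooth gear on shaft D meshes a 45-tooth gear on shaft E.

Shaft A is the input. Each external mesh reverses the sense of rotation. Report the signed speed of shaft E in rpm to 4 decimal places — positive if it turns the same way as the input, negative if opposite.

+187.2921 rpm (same as input, |ω| = 187.2921 rpm)

Stage 1 [38T→38T]: ω = 744.0000×38/38 = 744.0000 rpm, dir flips to −; running = −744.0000
Stage 2 [43T→56T]: ω = 744.0000×43/56 = 571.2857 rpm, dir flips to +; running = +571.2857
Stage 3 [38T→85T]: ω = 571.2857×38/85 = 255.3983 rpm, dir flips to −; running = −255.3983
Stage 4 [33T→45T]: ω = 255.3983×33/45 = 187.2921 rpm, dir flips to +; running = +187.2921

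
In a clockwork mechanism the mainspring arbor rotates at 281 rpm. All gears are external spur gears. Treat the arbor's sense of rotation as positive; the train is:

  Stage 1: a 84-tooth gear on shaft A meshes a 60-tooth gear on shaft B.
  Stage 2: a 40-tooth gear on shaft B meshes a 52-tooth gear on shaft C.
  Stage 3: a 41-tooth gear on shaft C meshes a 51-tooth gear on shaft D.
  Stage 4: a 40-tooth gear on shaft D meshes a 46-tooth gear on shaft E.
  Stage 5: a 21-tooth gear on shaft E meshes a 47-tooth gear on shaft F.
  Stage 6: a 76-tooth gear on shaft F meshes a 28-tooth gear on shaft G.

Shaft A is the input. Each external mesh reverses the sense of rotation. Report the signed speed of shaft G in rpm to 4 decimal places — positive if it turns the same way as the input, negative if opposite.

+256.5570 rpm (same as input, |ω| = 256.5570 rpm)

Stage 1 [84T→60T]: ω = 281.0000×84/60 = 393.4000 rpm, dir flips to −; running = −393.4000
Stage 2 [40T→52T]: ω = 393.4000×40/52 = 302.6154 rpm, dir flips to +; running = +302.6154
Stage 3 [41T→51T]: ω = 302.6154×41/51 = 243.2790 rpm, dir flips to −; running = −243.2790
Stage 4 [40T→46T]: ω = 243.2790×40/46 = 211.5470 rpm, dir flips to +; running = +211.5470
Stage 5 [21T→47T]: ω = 211.5470×21/47 = 94.5210 rpm, dir flips to −; running = −94.5210
Stage 6 [76T→28T]: ω = 94.5210×76/28 = 256.5570 rpm, dir flips to +; running = +256.5570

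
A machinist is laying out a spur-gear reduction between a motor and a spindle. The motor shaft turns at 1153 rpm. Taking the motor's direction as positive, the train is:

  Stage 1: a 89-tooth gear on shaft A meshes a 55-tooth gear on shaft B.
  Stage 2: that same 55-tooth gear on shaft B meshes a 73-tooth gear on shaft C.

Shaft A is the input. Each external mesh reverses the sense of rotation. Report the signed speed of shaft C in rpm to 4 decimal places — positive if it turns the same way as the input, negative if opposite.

+1405.7123 rpm (same as input, |ω| = 1405.7123 rpm)

Stage 1 [89T→55T]: ω = 1153.0000×89/55 = 1865.7636 rpm, dir flips to −; running = −1865.7636
Stage 2 [55T→73T]: ω = 1865.7636×55/73 = 1405.7123 rpm, dir flips to +; running = +1405.7123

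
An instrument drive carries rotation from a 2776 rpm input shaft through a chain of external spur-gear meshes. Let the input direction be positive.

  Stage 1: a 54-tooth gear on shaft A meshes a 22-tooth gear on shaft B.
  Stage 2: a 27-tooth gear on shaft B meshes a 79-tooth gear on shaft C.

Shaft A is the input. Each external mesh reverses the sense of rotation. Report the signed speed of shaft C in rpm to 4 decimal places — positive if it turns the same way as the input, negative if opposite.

Stage 1 [54T→22T]: ω = 2776.0000×54/22 = 6813.8182 rpm, dir flips to −; running = −6813.8182
Stage 2 [27T→79T]: ω = 6813.8182×27/79 = 2328.7733 rpm, dir flips to +; running = +2328.7733

+2328.7733 rpm (same as input, |ω| = 2328.7733 rpm)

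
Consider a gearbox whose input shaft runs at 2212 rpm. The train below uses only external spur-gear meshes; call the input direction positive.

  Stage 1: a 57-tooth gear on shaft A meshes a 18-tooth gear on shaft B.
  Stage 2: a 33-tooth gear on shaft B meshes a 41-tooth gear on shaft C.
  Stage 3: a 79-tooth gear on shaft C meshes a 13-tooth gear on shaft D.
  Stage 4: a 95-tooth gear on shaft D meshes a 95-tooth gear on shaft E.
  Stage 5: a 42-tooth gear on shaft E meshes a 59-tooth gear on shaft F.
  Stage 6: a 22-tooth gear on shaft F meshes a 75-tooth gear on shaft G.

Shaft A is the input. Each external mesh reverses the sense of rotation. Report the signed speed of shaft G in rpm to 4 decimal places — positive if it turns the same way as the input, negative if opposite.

Stage 1 [57T→18T]: ω = 2212.0000×57/18 = 7004.6667 rpm, dir flips to −; running = −7004.6667
Stage 2 [33T→41T]: ω = 7004.6667×33/41 = 5637.9024 rpm, dir flips to +; running = +5637.9024
Stage 3 [79T→13T]: ω = 5637.9024×79/13 = 34261.0994 rpm, dir flips to −; running = −34261.0994
Stage 4 [95T→95T]: ω = 34261.0994×95/95 = 34261.0994 rpm, dir flips to +; running = +34261.0994
Stage 5 [42T→59T]: ω = 34261.0994×42/59 = 24389.2572 rpm, dir flips to −; running = −24389.2572
Stage 6 [22T→75T]: ω = 24389.2572×22/75 = 7154.1821 rpm, dir flips to +; running = +7154.1821

+7154.1821 rpm (same as input, |ω| = 7154.1821 rpm)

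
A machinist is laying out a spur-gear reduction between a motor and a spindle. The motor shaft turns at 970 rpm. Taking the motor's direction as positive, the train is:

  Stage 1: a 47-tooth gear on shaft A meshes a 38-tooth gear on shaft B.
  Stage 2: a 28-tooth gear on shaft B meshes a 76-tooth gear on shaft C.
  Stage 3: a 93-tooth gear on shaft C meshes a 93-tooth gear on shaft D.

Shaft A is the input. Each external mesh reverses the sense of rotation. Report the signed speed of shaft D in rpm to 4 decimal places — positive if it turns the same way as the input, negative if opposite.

-442.0083 rpm (opposite to input, |ω| = 442.0083 rpm)

Stage 1 [47T→38T]: ω = 970.0000×47/38 = 1199.7368 rpm, dir flips to −; running = −1199.7368
Stage 2 [28T→76T]: ω = 1199.7368×28/76 = 442.0083 rpm, dir flips to +; running = +442.0083
Stage 3 [93T→93T]: ω = 442.0083×93/93 = 442.0083 rpm, dir flips to −; running = −442.0083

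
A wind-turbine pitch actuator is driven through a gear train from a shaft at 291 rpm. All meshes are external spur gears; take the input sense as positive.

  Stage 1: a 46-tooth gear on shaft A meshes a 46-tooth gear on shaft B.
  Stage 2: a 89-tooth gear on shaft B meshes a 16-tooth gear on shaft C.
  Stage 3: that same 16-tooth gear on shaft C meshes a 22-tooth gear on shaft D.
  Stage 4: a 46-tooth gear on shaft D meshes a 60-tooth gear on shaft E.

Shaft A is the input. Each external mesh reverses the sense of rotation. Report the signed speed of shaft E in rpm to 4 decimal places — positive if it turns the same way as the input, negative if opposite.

Stage 1 [46T→46T]: ω = 291.0000×46/46 = 291.0000 rpm, dir flips to −; running = −291.0000
Stage 2 [89T→16T]: ω = 291.0000×89/16 = 1618.6875 rpm, dir flips to +; running = +1618.6875
Stage 3 [16T→22T]: ω = 1618.6875×16/22 = 1177.2273 rpm, dir flips to −; running = −1177.2273
Stage 4 [46T→60T]: ω = 1177.2273×46/60 = 902.5409 rpm, dir flips to +; running = +902.5409

+902.5409 rpm (same as input, |ω| = 902.5409 rpm)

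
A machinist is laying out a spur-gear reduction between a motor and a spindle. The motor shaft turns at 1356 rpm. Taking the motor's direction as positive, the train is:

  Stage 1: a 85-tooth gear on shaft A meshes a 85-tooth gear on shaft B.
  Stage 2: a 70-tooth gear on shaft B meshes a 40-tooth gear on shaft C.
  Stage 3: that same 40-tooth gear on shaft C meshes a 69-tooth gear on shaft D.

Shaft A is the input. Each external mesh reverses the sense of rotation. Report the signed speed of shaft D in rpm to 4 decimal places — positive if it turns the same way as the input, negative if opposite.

Stage 1 [85T→85T]: ω = 1356.0000×85/85 = 1356.0000 rpm, dir flips to −; running = −1356.0000
Stage 2 [70T→40T]: ω = 1356.0000×70/40 = 2373.0000 rpm, dir flips to +; running = +2373.0000
Stage 3 [40T→69T]: ω = 2373.0000×40/69 = 1375.6522 rpm, dir flips to −; running = −1375.6522

-1375.6522 rpm (opposite to input, |ω| = 1375.6522 rpm)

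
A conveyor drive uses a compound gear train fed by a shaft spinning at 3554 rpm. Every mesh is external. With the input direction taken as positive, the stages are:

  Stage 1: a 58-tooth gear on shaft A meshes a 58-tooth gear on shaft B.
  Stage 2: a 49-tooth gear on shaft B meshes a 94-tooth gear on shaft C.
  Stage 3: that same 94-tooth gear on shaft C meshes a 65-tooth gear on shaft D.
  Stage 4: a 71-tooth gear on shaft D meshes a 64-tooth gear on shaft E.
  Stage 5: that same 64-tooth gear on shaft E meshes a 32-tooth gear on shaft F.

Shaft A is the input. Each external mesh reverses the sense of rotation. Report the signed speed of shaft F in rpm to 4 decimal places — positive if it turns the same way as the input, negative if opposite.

Stage 1 [58T→58T]: ω = 3554.0000×58/58 = 3554.0000 rpm, dir flips to −; running = −3554.0000
Stage 2 [49T→94T]: ω = 3554.0000×49/94 = 1852.6170 rpm, dir flips to +; running = +1852.6170
Stage 3 [94T→65T]: ω = 1852.6170×94/65 = 2679.1692 rpm, dir flips to −; running = −2679.1692
Stage 4 [71T→64T]: ω = 2679.1692×71/64 = 2972.2034 rpm, dir flips to +; running = +2972.2034
Stage 5 [64T→32T]: ω = 2972.2034×64/32 = 5944.4067 rpm, dir flips to −; running = −5944.4067

-5944.4067 rpm (opposite to input, |ω| = 5944.4067 rpm)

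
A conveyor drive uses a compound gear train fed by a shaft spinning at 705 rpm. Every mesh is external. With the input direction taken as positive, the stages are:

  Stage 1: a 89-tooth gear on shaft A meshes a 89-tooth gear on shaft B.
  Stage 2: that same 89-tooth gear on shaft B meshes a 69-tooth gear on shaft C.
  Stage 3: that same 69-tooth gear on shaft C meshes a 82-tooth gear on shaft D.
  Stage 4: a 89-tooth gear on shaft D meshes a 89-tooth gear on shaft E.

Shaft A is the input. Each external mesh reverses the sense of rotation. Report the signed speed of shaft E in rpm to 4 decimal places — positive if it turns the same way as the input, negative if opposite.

Stage 1 [89T→89T]: ω = 705.0000×89/89 = 705.0000 rpm, dir flips to −; running = −705.0000
Stage 2 [89T→69T]: ω = 705.0000×89/69 = 909.3478 rpm, dir flips to +; running = +909.3478
Stage 3 [69T→82T]: ω = 909.3478×69/82 = 765.1829 rpm, dir flips to −; running = −765.1829
Stage 4 [89T→89T]: ω = 765.1829×89/89 = 765.1829 rpm, dir flips to +; running = +765.1829

+765.1829 rpm (same as input, |ω| = 765.1829 rpm)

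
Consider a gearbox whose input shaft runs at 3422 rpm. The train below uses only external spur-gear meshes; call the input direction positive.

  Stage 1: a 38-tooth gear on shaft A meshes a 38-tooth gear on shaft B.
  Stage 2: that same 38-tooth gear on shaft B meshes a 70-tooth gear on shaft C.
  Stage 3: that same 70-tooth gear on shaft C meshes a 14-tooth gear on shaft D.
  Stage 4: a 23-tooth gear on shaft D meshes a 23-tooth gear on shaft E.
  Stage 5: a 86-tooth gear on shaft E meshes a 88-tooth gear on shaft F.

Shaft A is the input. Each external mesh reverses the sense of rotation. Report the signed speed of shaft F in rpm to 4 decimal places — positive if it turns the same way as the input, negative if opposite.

Stage 1 [38T→38T]: ω = 3422.0000×38/38 = 3422.0000 rpm, dir flips to −; running = −3422.0000
Stage 2 [38T→70T]: ω = 3422.0000×38/70 = 1857.6571 rpm, dir flips to +; running = +1857.6571
Stage 3 [70T→14T]: ω = 1857.6571×70/14 = 9288.2857 rpm, dir flips to −; running = −9288.2857
Stage 4 [23T→23T]: ω = 9288.2857×23/23 = 9288.2857 rpm, dir flips to +; running = +9288.2857
Stage 5 [86T→88T]: ω = 9288.2857×86/88 = 9077.1883 rpm, dir flips to −; running = −9077.1883

-9077.1883 rpm (opposite to input, |ω| = 9077.1883 rpm)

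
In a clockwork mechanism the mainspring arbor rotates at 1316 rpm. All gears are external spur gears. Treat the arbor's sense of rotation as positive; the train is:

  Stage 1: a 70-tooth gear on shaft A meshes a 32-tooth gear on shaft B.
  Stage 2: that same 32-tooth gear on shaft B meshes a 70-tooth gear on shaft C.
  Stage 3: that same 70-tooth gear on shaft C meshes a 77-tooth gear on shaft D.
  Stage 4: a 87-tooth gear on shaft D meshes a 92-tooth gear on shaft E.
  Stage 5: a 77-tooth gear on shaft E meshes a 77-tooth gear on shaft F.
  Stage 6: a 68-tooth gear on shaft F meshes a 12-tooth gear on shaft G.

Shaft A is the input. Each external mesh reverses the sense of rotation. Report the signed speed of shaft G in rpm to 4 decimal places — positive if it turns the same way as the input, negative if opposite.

Stage 1 [70T→32T]: ω = 1316.0000×70/32 = 2878.7500 rpm, dir flips to −; running = −2878.7500
Stage 2 [32T→70T]: ω = 2878.7500×32/70 = 1316.0000 rpm, dir flips to +; running = +1316.0000
Stage 3 [70T→77T]: ω = 1316.0000×70/77 = 1196.3636 rpm, dir flips to −; running = −1196.3636
Stage 4 [87T→92T]: ω = 1196.3636×87/92 = 1131.3439 rpm, dir flips to +; running = +1131.3439
Stage 5 [77T→77T]: ω = 1131.3439×77/77 = 1131.3439 rpm, dir flips to −; running = −1131.3439
Stage 6 [68T→12T]: ω = 1131.3439×68/12 = 6410.9486 rpm, dir flips to +; running = +6410.9486

+6410.9486 rpm (same as input, |ω| = 6410.9486 rpm)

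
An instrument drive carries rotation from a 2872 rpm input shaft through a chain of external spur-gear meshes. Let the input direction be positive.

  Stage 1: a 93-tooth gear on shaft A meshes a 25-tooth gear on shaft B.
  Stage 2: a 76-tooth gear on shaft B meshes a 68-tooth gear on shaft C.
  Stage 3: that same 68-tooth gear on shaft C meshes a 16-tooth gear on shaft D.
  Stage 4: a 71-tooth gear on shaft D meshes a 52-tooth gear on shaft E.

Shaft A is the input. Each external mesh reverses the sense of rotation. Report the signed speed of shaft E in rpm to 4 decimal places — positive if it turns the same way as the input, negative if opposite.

+69290.8662 rpm (same as input, |ω| = 69290.8662 rpm)

Stage 1 [93T→25T]: ω = 2872.0000×93/25 = 10683.8400 rpm, dir flips to −; running = −10683.8400
Stage 2 [76T→68T]: ω = 10683.8400×76/68 = 11940.7624 rpm, dir flips to +; running = +11940.7624
Stage 3 [68T→16T]: ω = 11940.7624×68/16 = 50748.2400 rpm, dir flips to −; running = −50748.2400
Stage 4 [71T→52T]: ω = 50748.2400×71/52 = 69290.8662 rpm, dir flips to +; running = +69290.8662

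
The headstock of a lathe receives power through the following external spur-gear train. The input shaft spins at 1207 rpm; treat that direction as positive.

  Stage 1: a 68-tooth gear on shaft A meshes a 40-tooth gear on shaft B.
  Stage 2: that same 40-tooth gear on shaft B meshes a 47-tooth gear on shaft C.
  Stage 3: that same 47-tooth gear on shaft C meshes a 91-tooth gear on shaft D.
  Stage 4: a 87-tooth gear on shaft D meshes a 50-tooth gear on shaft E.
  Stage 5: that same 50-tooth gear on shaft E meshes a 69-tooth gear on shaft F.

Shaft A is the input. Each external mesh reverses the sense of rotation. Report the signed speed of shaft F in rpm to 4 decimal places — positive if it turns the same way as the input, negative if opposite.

-1137.2212 rpm (opposite to input, |ω| = 1137.2212 rpm)

Stage 1 [68T→40T]: ω = 1207.0000×68/40 = 2051.9000 rpm, dir flips to −; running = −2051.9000
Stage 2 [40T→47T]: ω = 2051.9000×40/47 = 1746.2979 rpm, dir flips to +; running = +1746.2979
Stage 3 [47T→91T]: ω = 1746.2979×47/91 = 901.9341 rpm, dir flips to −; running = −901.9341
Stage 4 [87T→50T]: ω = 901.9341×87/50 = 1569.3653 rpm, dir flips to +; running = +1569.3653
Stage 5 [50T→69T]: ω = 1569.3653×50/69 = 1137.2212 rpm, dir flips to −; running = −1137.2212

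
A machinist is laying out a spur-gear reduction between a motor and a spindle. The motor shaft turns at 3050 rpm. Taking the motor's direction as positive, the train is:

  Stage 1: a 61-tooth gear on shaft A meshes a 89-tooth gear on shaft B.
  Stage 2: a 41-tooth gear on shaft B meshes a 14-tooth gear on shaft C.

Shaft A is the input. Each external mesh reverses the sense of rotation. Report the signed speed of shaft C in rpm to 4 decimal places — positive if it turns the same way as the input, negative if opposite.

Stage 1 [61T→89T]: ω = 3050.0000×61/89 = 2090.4494 rpm, dir flips to −; running = −2090.4494
Stage 2 [41T→14T]: ω = 2090.4494×41/14 = 6122.0305 rpm, dir flips to +; running = +6122.0305

+6122.0305 rpm (same as input, |ω| = 6122.0305 rpm)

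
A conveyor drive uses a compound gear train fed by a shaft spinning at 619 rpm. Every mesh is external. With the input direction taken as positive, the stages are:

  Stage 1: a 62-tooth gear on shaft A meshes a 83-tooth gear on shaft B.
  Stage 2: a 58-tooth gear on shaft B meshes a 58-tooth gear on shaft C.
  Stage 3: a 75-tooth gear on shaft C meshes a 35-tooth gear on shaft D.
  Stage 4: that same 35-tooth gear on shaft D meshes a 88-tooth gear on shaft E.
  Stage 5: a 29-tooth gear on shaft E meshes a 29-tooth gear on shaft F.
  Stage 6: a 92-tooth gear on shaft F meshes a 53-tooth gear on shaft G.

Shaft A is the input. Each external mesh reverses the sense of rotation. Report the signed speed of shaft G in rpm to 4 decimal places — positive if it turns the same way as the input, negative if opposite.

+684.0609 rpm (same as input, |ω| = 684.0609 rpm)

Stage 1 [62T→83T]: ω = 619.0000×62/83 = 462.3855 rpm, dir flips to −; running = −462.3855
Stage 2 [58T→58T]: ω = 462.3855×58/58 = 462.3855 rpm, dir flips to +; running = +462.3855
Stage 3 [75T→35T]: ω = 462.3855×75/35 = 990.8262 rpm, dir flips to −; running = −990.8262
Stage 4 [35T→88T]: ω = 990.8262×35/88 = 394.0786 rpm, dir flips to +; running = +394.0786
Stage 5 [29T→29T]: ω = 394.0786×29/29 = 394.0786 rpm, dir flips to −; running = −394.0786
Stage 6 [92T→53T]: ω = 394.0786×92/53 = 684.0609 rpm, dir flips to +; running = +684.0609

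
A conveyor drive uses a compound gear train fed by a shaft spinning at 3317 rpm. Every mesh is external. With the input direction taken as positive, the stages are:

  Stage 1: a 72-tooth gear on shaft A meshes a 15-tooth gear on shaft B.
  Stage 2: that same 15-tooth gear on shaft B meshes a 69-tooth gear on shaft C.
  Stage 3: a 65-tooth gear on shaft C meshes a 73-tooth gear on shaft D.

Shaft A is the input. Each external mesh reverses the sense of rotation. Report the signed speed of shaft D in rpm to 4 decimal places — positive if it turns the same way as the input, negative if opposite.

Stage 1 [72T→15T]: ω = 3317.0000×72/15 = 15921.6000 rpm, dir flips to −; running = −15921.6000
Stage 2 [15T→69T]: ω = 15921.6000×15/69 = 3461.2174 rpm, dir flips to +; running = +3461.2174
Stage 3 [65T→73T]: ω = 3461.2174×65/73 = 3081.9059 rpm, dir flips to −; running = −3081.9059

-3081.9059 rpm (opposite to input, |ω| = 3081.9059 rpm)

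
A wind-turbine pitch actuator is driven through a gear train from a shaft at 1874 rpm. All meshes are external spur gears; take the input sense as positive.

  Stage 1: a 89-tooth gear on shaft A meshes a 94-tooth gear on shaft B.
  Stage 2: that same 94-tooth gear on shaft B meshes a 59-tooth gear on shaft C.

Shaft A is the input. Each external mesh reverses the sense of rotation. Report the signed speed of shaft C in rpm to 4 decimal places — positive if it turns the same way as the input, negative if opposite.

+2826.8814 rpm (same as input, |ω| = 2826.8814 rpm)

Stage 1 [89T→94T]: ω = 1874.0000×89/94 = 1774.3191 rpm, dir flips to −; running = −1774.3191
Stage 2 [94T→59T]: ω = 1774.3191×94/59 = 2826.8814 rpm, dir flips to +; running = +2826.8814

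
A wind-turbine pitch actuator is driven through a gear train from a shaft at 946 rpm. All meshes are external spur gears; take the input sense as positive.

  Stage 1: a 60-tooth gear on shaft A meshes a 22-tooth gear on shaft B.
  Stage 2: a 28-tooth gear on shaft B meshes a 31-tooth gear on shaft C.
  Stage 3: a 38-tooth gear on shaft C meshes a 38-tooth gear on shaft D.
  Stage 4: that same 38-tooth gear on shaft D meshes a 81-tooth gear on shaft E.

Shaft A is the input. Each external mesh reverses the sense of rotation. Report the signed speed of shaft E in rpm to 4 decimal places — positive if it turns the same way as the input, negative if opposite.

+1093.2378 rpm (same as input, |ω| = 1093.2378 rpm)

Stage 1 [60T→22T]: ω = 946.0000×60/22 = 2580.0000 rpm, dir flips to −; running = −2580.0000
Stage 2 [28T→31T]: ω = 2580.0000×28/31 = 2330.3226 rpm, dir flips to +; running = +2330.3226
Stage 3 [38T→38T]: ω = 2330.3226×38/38 = 2330.3226 rpm, dir flips to −; running = −2330.3226
Stage 4 [38T→81T]: ω = 2330.3226×38/81 = 1093.2378 rpm, dir flips to +; running = +1093.2378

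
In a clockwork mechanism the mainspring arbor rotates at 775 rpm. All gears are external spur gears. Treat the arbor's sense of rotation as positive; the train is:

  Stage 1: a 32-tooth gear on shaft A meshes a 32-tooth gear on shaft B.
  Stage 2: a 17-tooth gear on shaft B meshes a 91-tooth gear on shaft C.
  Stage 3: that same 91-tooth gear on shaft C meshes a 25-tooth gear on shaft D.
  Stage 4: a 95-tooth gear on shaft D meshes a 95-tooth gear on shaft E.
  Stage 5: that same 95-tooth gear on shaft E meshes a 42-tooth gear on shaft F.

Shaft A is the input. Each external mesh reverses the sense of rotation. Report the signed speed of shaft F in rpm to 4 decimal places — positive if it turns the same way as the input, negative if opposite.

Stage 1 [32T→32T]: ω = 775.0000×32/32 = 775.0000 rpm, dir flips to −; running = −775.0000
Stage 2 [17T→91T]: ω = 775.0000×17/91 = 144.7802 rpm, dir flips to +; running = +144.7802
Stage 3 [91T→25T]: ω = 144.7802×91/25 = 527.0000 rpm, dir flips to −; running = −527.0000
Stage 4 [95T→95T]: ω = 527.0000×95/95 = 527.0000 rpm, dir flips to +; running = +527.0000
Stage 5 [95T→42T]: ω = 527.0000×95/42 = 1192.0238 rpm, dir flips to −; running = −1192.0238

-1192.0238 rpm (opposite to input, |ω| = 1192.0238 rpm)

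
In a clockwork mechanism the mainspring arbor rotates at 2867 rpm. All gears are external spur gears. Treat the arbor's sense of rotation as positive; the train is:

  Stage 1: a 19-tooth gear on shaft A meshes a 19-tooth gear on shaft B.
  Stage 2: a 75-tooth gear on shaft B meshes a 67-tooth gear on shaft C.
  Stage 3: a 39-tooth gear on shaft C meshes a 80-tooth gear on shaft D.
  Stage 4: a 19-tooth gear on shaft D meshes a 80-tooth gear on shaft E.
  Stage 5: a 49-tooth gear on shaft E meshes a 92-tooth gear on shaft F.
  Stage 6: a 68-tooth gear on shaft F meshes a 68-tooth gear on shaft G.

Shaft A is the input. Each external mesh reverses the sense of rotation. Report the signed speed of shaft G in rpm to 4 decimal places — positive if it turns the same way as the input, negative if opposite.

Stage 1 [19T→19T]: ω = 2867.0000×19/19 = 2867.0000 rpm, dir flips to −; running = −2867.0000
Stage 2 [75T→67T]: ω = 2867.0000×75/67 = 3209.3284 rpm, dir flips to +; running = +3209.3284
Stage 3 [39T→80T]: ω = 3209.3284×39/80 = 1564.5476 rpm, dir flips to −; running = −1564.5476
Stage 4 [19T→80T]: ω = 1564.5476×19/80 = 371.5800 rpm, dir flips to +; running = +371.5800
Stage 5 [49T→92T]: ω = 371.5800×49/92 = 197.9068 rpm, dir flips to −; running = −197.9068
Stage 6 [68T→68T]: ω = 197.9068×68/68 = 197.9068 rpm, dir flips to +; running = +197.9068

+197.9068 rpm (same as input, |ω| = 197.9068 rpm)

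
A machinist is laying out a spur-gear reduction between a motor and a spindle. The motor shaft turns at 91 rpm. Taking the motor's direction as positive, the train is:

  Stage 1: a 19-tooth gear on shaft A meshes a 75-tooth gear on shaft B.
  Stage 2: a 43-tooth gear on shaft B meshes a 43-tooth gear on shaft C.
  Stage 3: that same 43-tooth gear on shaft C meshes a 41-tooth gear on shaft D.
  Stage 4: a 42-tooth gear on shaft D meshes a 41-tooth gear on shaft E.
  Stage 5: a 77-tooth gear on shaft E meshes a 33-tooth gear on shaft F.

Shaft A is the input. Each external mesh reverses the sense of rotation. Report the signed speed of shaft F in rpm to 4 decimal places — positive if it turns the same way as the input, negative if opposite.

-57.7910 rpm (opposite to input, |ω| = 57.7910 rpm)

Stage 1 [19T→75T]: ω = 91.0000×19/75 = 23.0533 rpm, dir flips to −; running = −23.0533
Stage 2 [43T→43T]: ω = 23.0533×43/43 = 23.0533 rpm, dir flips to +; running = +23.0533
Stage 3 [43T→41T]: ω = 23.0533×43/41 = 24.1779 rpm, dir flips to −; running = −24.1779
Stage 4 [42T→41T]: ω = 24.1779×42/41 = 24.7676 rpm, dir flips to +; running = +24.7676
Stage 5 [77T→33T]: ω = 24.7676×77/33 = 57.7910 rpm, dir flips to −; running = −57.7910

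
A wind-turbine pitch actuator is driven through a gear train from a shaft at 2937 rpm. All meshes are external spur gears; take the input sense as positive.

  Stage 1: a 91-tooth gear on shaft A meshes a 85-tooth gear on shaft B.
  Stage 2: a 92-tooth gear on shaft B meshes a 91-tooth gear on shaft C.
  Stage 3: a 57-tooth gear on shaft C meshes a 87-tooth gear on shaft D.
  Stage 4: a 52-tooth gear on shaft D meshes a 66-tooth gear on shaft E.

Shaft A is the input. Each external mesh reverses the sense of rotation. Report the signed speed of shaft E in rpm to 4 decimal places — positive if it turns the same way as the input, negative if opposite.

Stage 1 [91T→85T]: ω = 2937.0000×91/85 = 3144.3176 rpm, dir flips to −; running = −3144.3176
Stage 2 [92T→91T]: ω = 3144.3176×92/91 = 3178.8706 rpm, dir flips to +; running = +3178.8706
Stage 3 [57T→87T]: ω = 3178.8706×57/87 = 2082.7083 rpm, dir flips to −; running = −2082.7083
Stage 4 [52T→66T]: ω = 2082.7083×52/66 = 1640.9217 rpm, dir flips to +; running = +1640.9217

+1640.9217 rpm (same as input, |ω| = 1640.9217 rpm)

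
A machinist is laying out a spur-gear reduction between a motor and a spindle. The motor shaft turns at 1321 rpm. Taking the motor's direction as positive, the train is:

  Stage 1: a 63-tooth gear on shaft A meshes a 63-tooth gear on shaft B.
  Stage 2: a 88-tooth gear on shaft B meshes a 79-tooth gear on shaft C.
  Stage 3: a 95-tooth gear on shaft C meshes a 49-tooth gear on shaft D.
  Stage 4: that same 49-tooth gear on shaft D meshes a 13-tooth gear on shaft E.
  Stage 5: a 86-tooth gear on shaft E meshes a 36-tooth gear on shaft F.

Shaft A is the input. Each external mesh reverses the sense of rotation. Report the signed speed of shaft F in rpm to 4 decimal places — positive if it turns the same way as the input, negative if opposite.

Stage 1 [63T→63T]: ω = 1321.0000×63/63 = 1321.0000 rpm, dir flips to −; running = −1321.0000
Stage 2 [88T→79T]: ω = 1321.0000×88/79 = 1471.4937 rpm, dir flips to +; running = +1471.4937
Stage 3 [95T→49T]: ω = 1471.4937×95/49 = 2852.8959 rpm, dir flips to −; running = −2852.8959
Stage 4 [49T→13T]: ω = 2852.8959×49/13 = 10753.2230 rpm, dir flips to +; running = +10753.2230
Stage 5 [86T→36T]: ω = 10753.2230×86/36 = 25688.2549 rpm, dir flips to −; running = −25688.2549

-25688.2549 rpm (opposite to input, |ω| = 25688.2549 rpm)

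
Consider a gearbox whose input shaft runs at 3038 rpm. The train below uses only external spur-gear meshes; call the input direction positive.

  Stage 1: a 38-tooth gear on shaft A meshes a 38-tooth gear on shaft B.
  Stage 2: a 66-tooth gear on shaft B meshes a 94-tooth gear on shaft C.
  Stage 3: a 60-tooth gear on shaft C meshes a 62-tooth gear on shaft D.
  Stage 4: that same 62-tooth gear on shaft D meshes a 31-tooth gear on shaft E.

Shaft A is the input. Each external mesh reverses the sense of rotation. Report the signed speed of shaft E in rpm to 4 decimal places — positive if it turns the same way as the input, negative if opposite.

+4128.5106 rpm (same as input, |ω| = 4128.5106 rpm)

Stage 1 [38T→38T]: ω = 3038.0000×38/38 = 3038.0000 rpm, dir flips to −; running = −3038.0000
Stage 2 [66T→94T]: ω = 3038.0000×66/94 = 2133.0638 rpm, dir flips to +; running = +2133.0638
Stage 3 [60T→62T]: ω = 2133.0638×60/62 = 2064.2553 rpm, dir flips to −; running = −2064.2553
Stage 4 [62T→31T]: ω = 2064.2553×62/31 = 4128.5106 rpm, dir flips to +; running = +4128.5106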